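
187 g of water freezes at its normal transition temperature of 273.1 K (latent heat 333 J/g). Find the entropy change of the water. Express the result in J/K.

Heat released by the substance: Q = −mL = −187 × 333 = −62271 J.
At constant T, ΔS = Q_rev/T = −62271 / 273.1 = -228 J/K.

ΔS = -228 J/K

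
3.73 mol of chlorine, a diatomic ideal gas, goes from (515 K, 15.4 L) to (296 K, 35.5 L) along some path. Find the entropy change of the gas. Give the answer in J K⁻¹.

ΔS = -17 J/K

Entropy is a state function: ΔS = nC_V ln(T₂/T₁) + nR ln(V₂/V₁), with C_V = 5R/2 = 20.79 J mol⁻¹ K⁻¹ for a diatomic ideal gas.
ΔS = 3.73 × [20.79 × ln(296/515) + 8.314 × ln(35.5/15.4)] = -17 J/K.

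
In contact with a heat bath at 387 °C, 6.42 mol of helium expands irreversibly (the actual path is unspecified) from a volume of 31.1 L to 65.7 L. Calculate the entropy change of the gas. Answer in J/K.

Entropy is a state function, so ΔS_gas depends only on the end states.
For an isothermal ideal gas ΔS_gas = nR ln(V₂/V₁) = 6.42 × 8.314 × ln(65.7/31.1) = 39.9 J/K.

ΔS_gas = 39.9 J/K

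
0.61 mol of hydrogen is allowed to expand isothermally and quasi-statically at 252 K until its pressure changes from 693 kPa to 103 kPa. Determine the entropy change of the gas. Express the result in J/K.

ΔS_gas = 9.67 J/K

For an isothermal ideal gas ΔS_gas = nR ln(P₁/P₂) = 0.61 × 8.314 × ln(693/103) = 9.67 J/K.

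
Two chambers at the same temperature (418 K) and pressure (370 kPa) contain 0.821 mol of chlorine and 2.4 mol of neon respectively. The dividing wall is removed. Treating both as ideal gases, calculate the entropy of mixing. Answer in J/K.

ΔS_mix = 15.2 J/K

Mole fractions: x_A = 0.821/3.22 = 0.255, x_B = 0.745.
ΔS_mix = −R(n_A ln x_A + n_B ln x_B) = −8.314 × (0.821 ln 0.255 + 2.4 ln 0.745) = 15.2 J/K.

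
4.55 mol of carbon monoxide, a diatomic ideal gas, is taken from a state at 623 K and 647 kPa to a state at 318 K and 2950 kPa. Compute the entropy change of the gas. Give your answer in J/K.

ΔS = nC_p ln(T₂/T₁) − nR ln(P₂/P₁), with C_p = 7R/2 = 29.1 J mol⁻¹ K⁻¹ for a diatomic ideal gas.
ΔS = 4.55 × [29.1 × ln(318/623) − 8.314 × ln(2950/647)] = -146 J/K.

ΔS = -146 J/K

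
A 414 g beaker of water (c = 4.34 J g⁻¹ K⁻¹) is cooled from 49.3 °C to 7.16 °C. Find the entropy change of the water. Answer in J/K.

ΔS = -252 J/K

In kelvin: T₁ = 322.45 K, T₂ = 280.31 K. ΔS = ∫dQ_rev/T = m c ln(T₂/T₁) = 414 × 4.34 × ln(280.31/322.45) = -252 J/K.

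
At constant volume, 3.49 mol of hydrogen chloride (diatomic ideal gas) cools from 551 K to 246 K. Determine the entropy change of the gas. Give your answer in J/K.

At constant volume, ΔS = nC_V ln(T₂/T₁) with C_V = 5R/2 = 20.79 J mol⁻¹ K⁻¹.
ΔS = 3.49 × 20.79 × ln(246/551) = -58.5 J/K.

ΔS = -58.5 J/K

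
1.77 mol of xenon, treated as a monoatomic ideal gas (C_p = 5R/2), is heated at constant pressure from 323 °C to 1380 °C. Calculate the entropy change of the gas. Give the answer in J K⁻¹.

In kelvin: T₁ = 596.15 K, T₂ = 1653.15 K. At constant pressure, ΔS = nC_p ln(T₂/T₁) with C_p = 5R/2 = 20.79 J mol⁻¹ K⁻¹.
ΔS = 1.77 × 20.79 × ln(1653.15/596.15) = 37.5 J/K.

ΔS = 37.5 J/K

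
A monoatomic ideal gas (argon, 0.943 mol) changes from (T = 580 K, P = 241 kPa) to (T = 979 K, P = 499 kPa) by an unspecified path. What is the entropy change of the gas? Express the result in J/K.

ΔS = nC_p ln(T₂/T₁) − nR ln(P₂/P₁), with C_p = 5R/2 = 20.79 J mol⁻¹ K⁻¹ for a monoatomic ideal gas.
ΔS = 0.943 × [20.79 × ln(979/580) − 8.314 × ln(499/241)] = 4.55 J/K.

ΔS = 4.55 J/K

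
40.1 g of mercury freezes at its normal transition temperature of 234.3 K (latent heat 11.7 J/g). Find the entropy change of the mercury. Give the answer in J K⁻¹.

ΔS = -2 J/K

Heat released by the substance: Q = −mL = −40.1 × 11.7 = −469.17 J.
At constant T, ΔS = Q_rev/T = −469.17 / 234.3 = -2 J/K.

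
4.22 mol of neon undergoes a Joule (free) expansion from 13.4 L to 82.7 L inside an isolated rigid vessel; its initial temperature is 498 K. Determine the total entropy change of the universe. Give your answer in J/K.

ΔS_universe = 63.9 J/K

For an ideal gas in free expansion Q = 0 and W = 0, so T is unchanged.
Entropy is a state function; using a reversible isothermal path, ΔS_gas = nR ln(V₂/V₁) = 4.22 × 8.314 × ln(82.7/13.4) = 63.9 J/K.
The insulated surroundings exchange no heat, so ΔS_surr = 0 and ΔS_universe = ΔS_gas.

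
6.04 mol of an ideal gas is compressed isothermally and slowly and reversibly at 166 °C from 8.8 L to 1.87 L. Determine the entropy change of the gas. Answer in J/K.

ΔS_gas = -77.8 J/K

For an isothermal ideal gas ΔS_gas = nR ln(V₂/V₁) = 6.04 × 8.314 × ln(1.87/8.8) = -77.8 J/K.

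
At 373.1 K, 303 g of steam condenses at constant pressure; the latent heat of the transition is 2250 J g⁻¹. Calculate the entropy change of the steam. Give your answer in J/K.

Heat released by the substance: Q = −mL = −303 × 2250 = −681750 J.
At constant T, ΔS = Q_rev/T = −681750 / 373.1 = -1830 J/K.

ΔS = -1830 J/K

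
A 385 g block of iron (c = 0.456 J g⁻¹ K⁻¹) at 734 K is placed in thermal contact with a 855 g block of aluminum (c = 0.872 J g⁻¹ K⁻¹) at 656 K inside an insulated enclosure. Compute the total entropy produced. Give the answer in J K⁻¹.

ΔS_total = 0.918 J/K

Energy balance: T_f = (m₁c₁T₁ + m₂c₂T₂)/(m₁c₁ + m₂c₂) = 670.87 K.
ΔS₁ = m₁c₁ ln(T_f/T₁) = 175.56 × ln(670.87/734) = -15.7897 J/K.
ΔS₂ = m₂c₂ ln(T_f/T₂) = 745.56 × ln(670.87/656) = 16.7073 J/K.
ΔS_total = -15.7897 + 16.7073 = 0.918 J/K.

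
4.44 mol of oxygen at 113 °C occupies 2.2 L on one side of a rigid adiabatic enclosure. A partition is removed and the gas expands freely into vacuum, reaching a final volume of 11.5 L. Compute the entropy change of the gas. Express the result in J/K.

No heat is exchanged and no work is done, so the ideal-gas temperature stays constant.
Entropy is a state function; using a reversible isothermal path, ΔS_gas = nR ln(V₂/V₁) = 4.44 × 8.314 × ln(11.5/2.2) = 61.1 J/K.

ΔS_gas = 61.1 J/K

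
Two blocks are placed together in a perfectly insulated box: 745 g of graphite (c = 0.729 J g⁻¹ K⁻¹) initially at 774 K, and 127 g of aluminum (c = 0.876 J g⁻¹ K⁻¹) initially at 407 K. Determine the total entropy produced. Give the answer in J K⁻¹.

Energy balance: T_f = (m₁c₁T₁ + m₂c₂T₂)/(m₁c₁ + m₂c₂) = 711.6 K.
ΔS₁ = m₁c₁ ln(T_f/T₁) = 543.105 × ln(711.6/774) = -45.65 J/K.
ΔS₂ = m₂c₂ ln(T_f/T₂) = 111.252 × ln(711.6/407) = 62.16 J/K.
ΔS_total = -45.65 + 62.16 = 16.5 J/K.

ΔS_total = 16.5 J/K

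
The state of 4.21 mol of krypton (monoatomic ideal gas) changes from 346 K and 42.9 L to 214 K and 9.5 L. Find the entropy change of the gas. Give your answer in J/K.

ΔS = -78 J/K

Entropy is a state function: ΔS = nC_V ln(T₂/T₁) + nR ln(V₂/V₁), with C_V = 3R/2 = 12.47 J mol⁻¹ K⁻¹ for a monoatomic ideal gas.
ΔS = 4.21 × [12.47 × ln(214/346) + 8.314 × ln(9.5/42.9)] = -78 J/K.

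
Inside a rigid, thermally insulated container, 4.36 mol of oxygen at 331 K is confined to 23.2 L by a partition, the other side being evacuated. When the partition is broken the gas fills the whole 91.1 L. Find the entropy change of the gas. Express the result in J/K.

ΔS_gas = 49.6 J/K

No heat is exchanged and no work is done, so the ideal-gas temperature stays constant.
Entropy is a state function; using a reversible isothermal path, ΔS_gas = nR ln(V₂/V₁) = 4.36 × 8.314 × ln(91.1/23.2) = 49.6 J/K.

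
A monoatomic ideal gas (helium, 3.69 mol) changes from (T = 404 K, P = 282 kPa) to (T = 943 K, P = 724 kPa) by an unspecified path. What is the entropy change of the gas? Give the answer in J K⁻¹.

ΔS = 36.1 J/K

ΔS = nC_p ln(T₂/T₁) − nR ln(P₂/P₁), with C_p = 5R/2 = 20.79 J mol⁻¹ K⁻¹ for a monoatomic ideal gas.
ΔS = 3.69 × [20.79 × ln(943/404) − 8.314 × ln(724/282)] = 36.1 J/K.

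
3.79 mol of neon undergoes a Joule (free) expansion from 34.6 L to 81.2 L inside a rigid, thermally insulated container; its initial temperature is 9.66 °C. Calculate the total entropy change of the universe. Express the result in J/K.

No heat is exchanged and no work is done, so the ideal-gas temperature stays constant.
Entropy is a state function; using a reversible isothermal path, ΔS_gas = nR ln(V₂/V₁) = 3.79 × 8.314 × ln(81.2/34.6) = 26.9 J/K.
The insulated surroundings exchange no heat, so ΔS_surr = 0 and ΔS_universe = ΔS_gas.

ΔS_universe = 26.9 J/K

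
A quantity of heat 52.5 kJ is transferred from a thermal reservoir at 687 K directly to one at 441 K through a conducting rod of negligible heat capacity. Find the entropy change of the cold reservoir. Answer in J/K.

ΔS_cold = 119 J/K

The cold reservoir gains heat Q, so ΔS_cold = +Q/T_C = 52500/441 = 119 J/K.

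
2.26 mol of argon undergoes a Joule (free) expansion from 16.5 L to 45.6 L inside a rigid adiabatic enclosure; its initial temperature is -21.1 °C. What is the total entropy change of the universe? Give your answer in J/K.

No heat is exchanged and no work is done, so the ideal-gas temperature stays constant.
Entropy is a state function; using a reversible isothermal path, ΔS_gas = nR ln(V₂/V₁) = 2.26 × 8.314 × ln(45.6/16.5) = 19.1 J/K.
The insulated surroundings exchange no heat, so ΔS_surr = 0 and ΔS_universe = ΔS_gas.

ΔS_universe = 19.1 J/K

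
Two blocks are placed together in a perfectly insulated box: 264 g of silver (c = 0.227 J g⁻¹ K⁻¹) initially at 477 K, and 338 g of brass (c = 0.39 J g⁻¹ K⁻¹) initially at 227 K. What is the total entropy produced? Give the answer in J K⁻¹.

ΔS_total = 12.2 J/K

Energy balance: T_f = (m₁c₁T₁ + m₂c₂T₂)/(m₁c₁ + m₂c₂) = 305.13 K.
ΔS₁ = m₁c₁ ln(T_f/T₁) = 59.928 × ln(305.13/477) = -26.77 J/K.
ΔS₂ = m₂c₂ ln(T_f/T₂) = 131.82 × ln(305.13/227) = 38.99 J/K.
ΔS_total = -26.77 + 38.99 = 12.2 J/K.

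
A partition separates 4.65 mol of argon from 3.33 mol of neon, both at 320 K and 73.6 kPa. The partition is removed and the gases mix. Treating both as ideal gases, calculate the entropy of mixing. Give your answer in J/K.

ΔS_mix = 45.1 J/K

Mole fractions: x_A = 4.65/7.98 = 0.583, x_B = 0.417.
ΔS_mix = −R(n_A ln x_A + n_B ln x_B) = −8.314 × (4.65 ln 0.583 + 3.33 ln 0.417) = 45.1 J/K.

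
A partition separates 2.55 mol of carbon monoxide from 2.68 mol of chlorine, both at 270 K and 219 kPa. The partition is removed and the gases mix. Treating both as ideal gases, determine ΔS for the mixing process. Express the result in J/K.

Mole fractions: x_A = 2.55/5.23 = 0.488, x_B = 0.512.
ΔS_mix = −R(n_A ln x_A + n_B ln x_B) = −8.314 × (2.55 ln 0.488 + 2.68 ln 0.512) = 30.1 J/K.

ΔS_mix = 30.1 J/K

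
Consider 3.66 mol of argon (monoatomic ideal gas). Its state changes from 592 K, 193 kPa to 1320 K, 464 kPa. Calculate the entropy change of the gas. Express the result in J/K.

ΔS = 34.3 J/K

ΔS = nC_p ln(T₂/T₁) − nR ln(P₂/P₁), with C_p = 5R/2 = 20.79 J mol⁻¹ K⁻¹ for a monoatomic ideal gas.
ΔS = 3.66 × [20.79 × ln(1320/592) − 8.314 × ln(464/193)] = 34.3 J/K.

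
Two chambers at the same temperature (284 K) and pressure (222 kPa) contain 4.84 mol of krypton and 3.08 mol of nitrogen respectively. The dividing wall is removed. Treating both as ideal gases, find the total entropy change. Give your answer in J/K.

ΔS_mix = 44 J/K

Mole fractions: x_A = 4.84/7.92 = 0.611, x_B = 0.389.
ΔS_mix = −R(n_A ln x_A + n_B ln x_B) = −8.314 × (4.84 ln 0.611 + 3.08 ln 0.389) = 44 J/K.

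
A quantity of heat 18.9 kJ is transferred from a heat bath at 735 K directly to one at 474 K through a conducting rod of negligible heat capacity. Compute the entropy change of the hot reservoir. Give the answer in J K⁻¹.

The hot reservoir loses heat Q, so ΔS_hot = −Q/T_H = −18900/735 = -25.7 J/K.

ΔS_hot = -25.7 J/K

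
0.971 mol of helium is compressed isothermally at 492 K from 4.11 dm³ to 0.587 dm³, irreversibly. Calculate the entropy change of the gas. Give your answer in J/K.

Entropy is a state function, so ΔS_gas depends only on the end states.
For an isothermal ideal gas ΔS_gas = nR ln(V₂/V₁) = 0.971 × 8.314 × ln(0.587/4.11) = -15.7 J/K.

ΔS_gas = -15.7 J/K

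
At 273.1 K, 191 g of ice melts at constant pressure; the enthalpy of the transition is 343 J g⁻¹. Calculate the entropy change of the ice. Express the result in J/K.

Heat absorbed by the substance: Q = mL = 191 × 343 = 65513 J.
At constant T, ΔS = Q_rev/T = 65513 / 273.1 = 240 J/K.

ΔS = 240 J/K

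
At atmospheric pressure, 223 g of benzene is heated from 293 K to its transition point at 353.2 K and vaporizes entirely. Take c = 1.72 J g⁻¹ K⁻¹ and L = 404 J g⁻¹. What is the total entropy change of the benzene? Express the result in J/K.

ΔS = 327 J/K

Warming step: ΔS₁ = m c ln(T_tr/T_i) = 223 × 1.72 × ln(353.2/293) = 71.67 J/K.
Phase change: ΔS₂ = +mL/T_tr = 223 × 404 / 353.2 = 255.1 J/K.
ΔS_total = (71.67) + (255.1) = 327 J/K.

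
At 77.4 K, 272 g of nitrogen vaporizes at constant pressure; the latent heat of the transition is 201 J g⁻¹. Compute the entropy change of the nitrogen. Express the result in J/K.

ΔS = 706 J/K

Heat absorbed by the substance: Q = mL = 272 × 201 = 54672 J.
At constant T, ΔS = Q_rev/T = 54672 / 77.4 = 706 J/K.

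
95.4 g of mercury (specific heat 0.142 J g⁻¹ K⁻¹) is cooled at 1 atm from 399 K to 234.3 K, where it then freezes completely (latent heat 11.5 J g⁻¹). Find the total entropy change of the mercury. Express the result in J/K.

ΔS = -11.9 J/K

Cooling step: ΔS₁ = m c ln(T_tr/T_i) = 95.4 × 0.142 × ln(234.3/399) = -7.212 J/K.
Phase change: ΔS₂ = −mL/T_tr = −95.4 × 11.5 / 234.3 = -4.682 J/K.
ΔS_total = (-7.212) + (-4.682) = -11.9 J/K.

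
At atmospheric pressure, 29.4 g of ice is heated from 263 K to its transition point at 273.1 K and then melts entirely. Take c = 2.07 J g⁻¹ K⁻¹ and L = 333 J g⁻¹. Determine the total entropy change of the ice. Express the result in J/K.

ΔS = 38.1 J/K

Warming step: ΔS₁ = m c ln(T_tr/T_i) = 29.4 × 2.07 × ln(273.1/263) = 2.293 J/K.
Phase change: ΔS₂ = +mL/T_tr = 29.4 × 333 / 273.1 = 35.85 J/K.
ΔS_total = (2.293) + (35.85) = 38.1 J/K.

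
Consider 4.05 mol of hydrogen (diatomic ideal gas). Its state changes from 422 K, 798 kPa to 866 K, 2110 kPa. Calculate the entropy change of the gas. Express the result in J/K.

ΔS = nC_p ln(T₂/T₁) − nR ln(P₂/P₁), with C_p = 7R/2 = 29.1 J mol⁻¹ K⁻¹ for a diatomic ideal gas.
ΔS = 4.05 × [29.1 × ln(866/422) − 8.314 × ln(2110/798)] = 52 J/K.

ΔS = 52 J/K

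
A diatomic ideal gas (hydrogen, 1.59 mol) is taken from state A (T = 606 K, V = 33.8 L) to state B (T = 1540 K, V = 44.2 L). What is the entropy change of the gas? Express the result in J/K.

ΔS = 34.4 J/K

Entropy is a state function: ΔS = nC_V ln(T₂/T₁) + nR ln(V₂/V₁), with C_V = 5R/2 = 20.79 J mol⁻¹ K⁻¹ for a diatomic ideal gas.
ΔS = 1.59 × [20.79 × ln(1540/606) + 8.314 × ln(44.2/33.8)] = 34.4 J/K.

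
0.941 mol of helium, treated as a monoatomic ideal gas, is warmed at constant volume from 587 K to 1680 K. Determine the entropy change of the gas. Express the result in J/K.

ΔS = 12.3 J/K

At constant volume, ΔS = nC_V ln(T₂/T₁) with C_V = 3R/2 = 12.47 J mol⁻¹ K⁻¹.
ΔS = 0.941 × 12.47 × ln(1680/587) = 12.3 J/K.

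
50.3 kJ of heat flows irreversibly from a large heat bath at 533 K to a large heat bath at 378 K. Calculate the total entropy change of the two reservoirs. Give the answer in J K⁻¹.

ΔS_hot = −Q/T_H = −50300/533 = -94.37 J/K and ΔS_cold = +Q/T_C = 50300/378 = 133.1 J/K.
ΔS_total = -94.37 + 133.1 = 38.7 J/K, positive as the second law requires.

ΔS_total = 38.7 J/K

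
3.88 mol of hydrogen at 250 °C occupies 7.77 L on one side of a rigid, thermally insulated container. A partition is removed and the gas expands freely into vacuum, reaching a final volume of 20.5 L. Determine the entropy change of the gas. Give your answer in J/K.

ΔS_gas = 31.3 J/K

No heat is exchanged and no work is done, so the ideal-gas temperature stays constant.
Entropy is a state function; using a reversible isothermal path, ΔS_gas = nR ln(V₂/V₁) = 3.88 × 8.314 × ln(20.5/7.77) = 31.3 J/K.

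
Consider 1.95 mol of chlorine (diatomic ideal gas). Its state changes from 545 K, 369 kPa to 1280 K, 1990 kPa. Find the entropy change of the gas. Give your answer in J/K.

ΔS = 21.1 J/K

ΔS = nC_p ln(T₂/T₁) − nR ln(P₂/P₁), with C_p = 7R/2 = 29.1 J mol⁻¹ K⁻¹ for a diatomic ideal gas.
ΔS = 1.95 × [29.1 × ln(1280/545) − 8.314 × ln(1990/369)] = 21.1 J/K.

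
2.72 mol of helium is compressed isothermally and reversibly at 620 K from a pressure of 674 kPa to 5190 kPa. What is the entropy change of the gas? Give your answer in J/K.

ΔS_gas = -46.2 J/K

For an isothermal ideal gas ΔS_gas = nR ln(P₁/P₂) = 2.72 × 8.314 × ln(674/5190) = -46.2 J/K.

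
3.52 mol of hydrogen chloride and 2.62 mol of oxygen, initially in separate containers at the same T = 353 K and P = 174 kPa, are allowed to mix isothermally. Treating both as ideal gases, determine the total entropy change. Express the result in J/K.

ΔS_mix = 34.8 J/K

Mole fractions: x_A = 3.52/6.14 = 0.573, x_B = 0.427.
ΔS_mix = −R(n_A ln x_A + n_B ln x_B) = −8.314 × (3.52 ln 0.573 + 2.62 ln 0.427) = 34.8 J/K.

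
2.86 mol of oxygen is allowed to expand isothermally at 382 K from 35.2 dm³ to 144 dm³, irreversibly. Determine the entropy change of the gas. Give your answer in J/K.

Entropy is a state function, so ΔS_gas depends only on the end states.
For an isothermal ideal gas ΔS_gas = nR ln(V₂/V₁) = 2.86 × 8.314 × ln(144/35.2) = 33.5 J/K.

ΔS_gas = 33.5 J/K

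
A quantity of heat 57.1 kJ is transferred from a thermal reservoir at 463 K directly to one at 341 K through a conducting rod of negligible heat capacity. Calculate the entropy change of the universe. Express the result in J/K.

ΔS_hot = −Q/T_H = −57100/463 = -123.3 J/K and ΔS_cold = +Q/T_C = 57100/341 = 167.4 J/K.
ΔS_total = -123.3 + 167.4 = 44.1 J/K, positive as the second law requires.

ΔS_total = 44.1 J/K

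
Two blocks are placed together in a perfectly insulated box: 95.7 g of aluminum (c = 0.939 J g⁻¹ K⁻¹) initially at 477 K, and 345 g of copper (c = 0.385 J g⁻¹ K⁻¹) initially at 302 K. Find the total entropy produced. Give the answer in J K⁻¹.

ΔS_total = 5.72 J/K

Energy balance: T_f = (m₁c₁T₁ + m₂c₂T₂)/(m₁c₁ + m₂c₂) = 372.62 K.
ΔS₁ = m₁c₁ ln(T_f/T₁) = 89.8623 × ln(372.62/477) = -22.19 J/K.
ΔS₂ = m₂c₂ ln(T_f/T₂) = 132.825 × ln(372.62/302) = 27.91 J/K.
ΔS_total = -22.19 + 27.91 = 5.72 J/K.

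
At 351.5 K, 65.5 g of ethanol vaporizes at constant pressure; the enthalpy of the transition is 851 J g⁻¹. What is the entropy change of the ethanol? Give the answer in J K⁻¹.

Heat absorbed by the substance: Q = mL = 65.5 × 851 = 55740.5 J.
At constant T, ΔS = Q_rev/T = 55740.5 / 351.5 = 159 J/K.

ΔS = 159 J/K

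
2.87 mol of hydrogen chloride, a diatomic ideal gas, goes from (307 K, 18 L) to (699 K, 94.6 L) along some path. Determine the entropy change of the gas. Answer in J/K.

ΔS = 88.7 J/K

Entropy is a state function: ΔS = nC_V ln(T₂/T₁) + nR ln(V₂/V₁), with C_V = 5R/2 = 20.79 J mol⁻¹ K⁻¹ for a diatomic ideal gas.
ΔS = 2.87 × [20.79 × ln(699/307) + 8.314 × ln(94.6/18)] = 88.7 J/K.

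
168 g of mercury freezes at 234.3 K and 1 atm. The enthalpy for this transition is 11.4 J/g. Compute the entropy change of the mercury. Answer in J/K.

Heat released by the substance: Q = −mL = −168 × 11.4 = −1915.2 J.
At constant T, ΔS = Q_rev/T = −1915.2 / 234.3 = -8.17 J/K.

ΔS = -8.17 J/K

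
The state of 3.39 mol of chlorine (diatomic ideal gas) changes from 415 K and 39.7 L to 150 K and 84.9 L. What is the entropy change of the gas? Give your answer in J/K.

Entropy is a state function: ΔS = nC_V ln(T₂/T₁) + nR ln(V₂/V₁), with C_V = 5R/2 = 20.79 J mol⁻¹ K⁻¹ for a diatomic ideal gas.
ΔS = 3.39 × [20.79 × ln(150/415) + 8.314 × ln(84.9/39.7)] = -50.3 J/K.

ΔS = -50.3 J/K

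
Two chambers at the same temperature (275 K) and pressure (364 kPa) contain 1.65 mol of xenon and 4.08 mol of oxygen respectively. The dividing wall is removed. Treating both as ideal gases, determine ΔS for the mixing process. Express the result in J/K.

Mole fractions: x_A = 1.65/5.73 = 0.288, x_B = 0.712.
ΔS_mix = −R(n_A ln x_A + n_B ln x_B) = −8.314 × (1.65 ln 0.288 + 4.08 ln 0.712) = 28.6 J/K.

ΔS_mix = 28.6 J/K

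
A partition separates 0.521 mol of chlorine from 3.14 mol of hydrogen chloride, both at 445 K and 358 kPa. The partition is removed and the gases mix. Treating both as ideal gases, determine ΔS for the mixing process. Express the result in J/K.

Mole fractions: x_A = 0.521/3.66 = 0.142, x_B = 0.858.
ΔS_mix = −R(n_A ln x_A + n_B ln x_B) = −8.314 × (0.521 ln 0.142 + 3.14 ln 0.858) = 12.5 J/K.

ΔS_mix = 12.5 J/K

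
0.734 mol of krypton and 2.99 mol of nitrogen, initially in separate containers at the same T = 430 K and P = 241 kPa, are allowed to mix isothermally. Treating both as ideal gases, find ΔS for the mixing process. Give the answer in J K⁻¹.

Mole fractions: x_A = 0.734/3.72 = 0.197, x_B = 0.803.
ΔS_mix = −R(n_A ln x_A + n_B ln x_B) = −8.314 × (0.734 ln 0.197 + 2.99 ln 0.803) = 15.4 J/K.

ΔS_mix = 15.4 J/K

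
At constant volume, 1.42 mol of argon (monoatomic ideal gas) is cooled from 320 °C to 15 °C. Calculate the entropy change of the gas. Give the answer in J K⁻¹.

ΔS = -12.8 J/K

In kelvin: T₁ = 593.15 K, T₂ = 288.15 K. At constant volume, ΔS = nC_V ln(T₂/T₁) with C_V = 3R/2 = 12.47 J mol⁻¹ K⁻¹.
ΔS = 1.42 × 12.47 × ln(288.15/593.15) = -12.8 J/K.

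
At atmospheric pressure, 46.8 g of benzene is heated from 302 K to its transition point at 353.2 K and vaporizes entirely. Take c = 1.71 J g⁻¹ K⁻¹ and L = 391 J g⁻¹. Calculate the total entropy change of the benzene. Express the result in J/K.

ΔS = 64.3 J/K

Warming step: ΔS₁ = m c ln(T_tr/T_i) = 46.8 × 1.71 × ln(353.2/302) = 12.53 J/K.
Phase change: ΔS₂ = +mL/T_tr = 46.8 × 391 / 353.2 = 51.81 J/K.
ΔS_total = (12.53) + (51.81) = 64.3 J/K.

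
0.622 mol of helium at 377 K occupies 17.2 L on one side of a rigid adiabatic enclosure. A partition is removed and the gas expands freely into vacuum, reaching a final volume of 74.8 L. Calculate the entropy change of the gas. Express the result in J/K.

For an ideal gas in free expansion Q = 0 and W = 0, so T is unchanged.
Entropy is a state function; using a reversible isothermal path, ΔS_gas = nR ln(V₂/V₁) = 0.622 × 8.314 × ln(74.8/17.2) = 7.6 J/K.

ΔS_gas = 7.6 J/K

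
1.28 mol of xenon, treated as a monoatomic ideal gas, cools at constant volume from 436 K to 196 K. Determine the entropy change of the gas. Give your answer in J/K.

ΔS = -12.8 J/K

At constant volume, ΔS = nC_V ln(T₂/T₁) with C_V = 3R/2 = 12.47 J mol⁻¹ K⁻¹.
ΔS = 1.28 × 12.47 × ln(196/436) = -12.8 J/K.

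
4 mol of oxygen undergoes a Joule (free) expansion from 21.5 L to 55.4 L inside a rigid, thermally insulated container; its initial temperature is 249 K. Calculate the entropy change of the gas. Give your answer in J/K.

ΔS_gas = 31.5 J/K

No heat is exchanged and no work is done, so the ideal-gas temperature stays constant.
Entropy is a state function; using a reversible isothermal path, ΔS_gas = nR ln(V₂/V₁) = 4 × 8.314 × ln(55.4/21.5) = 31.5 J/K.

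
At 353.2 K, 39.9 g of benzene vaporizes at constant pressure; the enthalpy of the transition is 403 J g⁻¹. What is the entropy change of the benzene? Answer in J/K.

Heat absorbed by the substance: Q = mL = 39.9 × 403 = 16079.7 J.
At constant T, ΔS = Q_rev/T = 16079.7 / 353.2 = 45.5 J/K.

ΔS = 45.5 J/K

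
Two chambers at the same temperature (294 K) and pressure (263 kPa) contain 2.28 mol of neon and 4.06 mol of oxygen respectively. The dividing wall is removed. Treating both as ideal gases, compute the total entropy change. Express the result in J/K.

Mole fractions: x_A = 2.28/6.34 = 0.36, x_B = 0.64.
ΔS_mix = −R(n_A ln x_A + n_B ln x_B) = −8.314 × (2.28 ln 0.36 + 4.06 ln 0.64) = 34.4 J/K.

ΔS_mix = 34.4 J/K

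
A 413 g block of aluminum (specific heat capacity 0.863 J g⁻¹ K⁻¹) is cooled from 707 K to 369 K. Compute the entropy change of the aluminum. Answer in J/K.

ΔS = ∫dQ_rev/T = m c ln(T₂/T₁) = 413 × 0.863 × ln(369/707) = -232 J/K.

ΔS = -232 J/K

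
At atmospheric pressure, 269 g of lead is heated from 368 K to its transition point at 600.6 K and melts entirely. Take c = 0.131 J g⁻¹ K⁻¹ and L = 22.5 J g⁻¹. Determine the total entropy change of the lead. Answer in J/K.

Warming step: ΔS₁ = m c ln(T_tr/T_i) = 269 × 0.131 × ln(600.6/368) = 17.26 J/K.
Phase change: ΔS₂ = +mL/T_tr = 269 × 22.5 / 600.6 = 10.08 J/K.
ΔS_total = (17.26) + (10.08) = 27.3 J/K.

ΔS = 27.3 J/K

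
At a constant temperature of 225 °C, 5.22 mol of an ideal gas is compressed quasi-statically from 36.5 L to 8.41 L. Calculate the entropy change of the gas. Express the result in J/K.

ΔS_gas = -63.7 J/K

For an isothermal ideal gas ΔS_gas = nR ln(V₂/V₁) = 5.22 × 8.314 × ln(8.41/36.5) = -63.7 J/K.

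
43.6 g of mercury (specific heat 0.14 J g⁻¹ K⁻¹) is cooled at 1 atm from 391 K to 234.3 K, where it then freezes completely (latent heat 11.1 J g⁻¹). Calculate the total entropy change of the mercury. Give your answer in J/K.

Cooling step: ΔS₁ = m c ln(T_tr/T_i) = 43.6 × 0.14 × ln(234.3/391) = -3.126 J/K.
Phase change: ΔS₂ = −mL/T_tr = −43.6 × 11.1 / 234.3 = -2.066 J/K.
ΔS_total = (-3.126) + (-2.066) = -5.19 J/K.

ΔS = -5.19 J/K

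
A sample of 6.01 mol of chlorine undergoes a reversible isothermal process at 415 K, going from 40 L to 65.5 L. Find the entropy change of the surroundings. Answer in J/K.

For an isothermal ideal gas ΔS_gas = nR ln(V₂/V₁) = 6.01 × 8.314 × ln(65.5/40) = 24.6 J/K.
The process is reversible, so ΔS_surr = −ΔS_gas = -24.6 J/K and ΔS_universe = 0.

ΔS_surr = -24.6 J/K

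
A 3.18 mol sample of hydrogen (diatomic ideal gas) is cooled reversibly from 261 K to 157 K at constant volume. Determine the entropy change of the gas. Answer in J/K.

ΔS = -33.6 J/K

At constant volume, ΔS = nC_V ln(T₂/T₁) with C_V = 5R/2 = 20.79 J mol⁻¹ K⁻¹.
ΔS = 3.18 × 20.79 × ln(157/261) = -33.6 J/K.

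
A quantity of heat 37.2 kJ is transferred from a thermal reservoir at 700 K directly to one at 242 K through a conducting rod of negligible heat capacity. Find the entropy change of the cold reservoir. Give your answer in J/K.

ΔS_cold = 154 J/K

The cold reservoir gains heat Q, so ΔS_cold = +Q/T_C = 37200/242 = 154 J/K.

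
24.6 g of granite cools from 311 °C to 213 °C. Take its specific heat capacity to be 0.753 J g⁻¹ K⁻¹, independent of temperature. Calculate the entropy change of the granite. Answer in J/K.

In kelvin: T₁ = 584.15 K, T₂ = 486.15 K. ΔS = ∫dQ_rev/T = m c ln(T₂/T₁) = 24.6 × 0.753 × ln(486.15/584.15) = -3.4 J/K.

ΔS = -3.4 J/K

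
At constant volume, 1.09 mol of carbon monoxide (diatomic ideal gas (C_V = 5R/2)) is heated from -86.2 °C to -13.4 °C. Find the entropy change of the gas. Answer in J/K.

In kelvin: T₁ = 186.95 K, T₂ = 259.75 K. At constant volume, ΔS = nC_V ln(T₂/T₁) with C_V = 5R/2 = 20.79 J mol⁻¹ K⁻¹.
ΔS = 1.09 × 20.79 × ln(259.75/186.95) = 7.45 J/K.

ΔS = 7.45 J/K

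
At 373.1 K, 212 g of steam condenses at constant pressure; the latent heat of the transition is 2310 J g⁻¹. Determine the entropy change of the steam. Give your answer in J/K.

ΔS = -1310 J/K

Heat released by the substance: Q = −mL = −212 × 2310 = −489720 J.
At constant T, ΔS = Q_rev/T = −489720 / 373.1 = -1310 J/K.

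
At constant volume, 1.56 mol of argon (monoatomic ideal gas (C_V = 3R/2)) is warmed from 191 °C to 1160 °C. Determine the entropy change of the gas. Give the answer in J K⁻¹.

ΔS = 21.9 J/K

In kelvin: T₁ = 464.15 K, T₂ = 1433.15 K. At constant volume, ΔS = nC_V ln(T₂/T₁) with C_V = 3R/2 = 12.47 J mol⁻¹ K⁻¹.
ΔS = 1.56 × 12.47 × ln(1433.15/464.15) = 21.9 J/K.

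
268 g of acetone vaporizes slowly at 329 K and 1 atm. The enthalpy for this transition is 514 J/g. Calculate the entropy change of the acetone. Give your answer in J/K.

Heat absorbed by the substance: Q = mL = 268 × 514 = 137752 J.
At constant T, ΔS = Q_rev/T = 137752 / 329 = 419 J/K.

ΔS = 419 J/K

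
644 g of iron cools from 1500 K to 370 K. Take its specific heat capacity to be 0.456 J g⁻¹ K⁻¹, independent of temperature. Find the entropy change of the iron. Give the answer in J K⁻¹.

ΔS = -411 J/K

ΔS = ∫dQ_rev/T = m c ln(T₂/T₁) = 644 × 0.456 × ln(370/1500) = -411 J/K.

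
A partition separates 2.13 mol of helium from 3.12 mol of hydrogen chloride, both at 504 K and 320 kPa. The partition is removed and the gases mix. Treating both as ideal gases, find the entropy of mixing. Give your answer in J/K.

ΔS_mix = 29.5 J/K

Mole fractions: x_A = 2.13/5.25 = 0.406, x_B = 0.594.
ΔS_mix = −R(n_A ln x_A + n_B ln x_B) = −8.314 × (2.13 ln 0.406 + 3.12 ln 0.594) = 29.5 J/K.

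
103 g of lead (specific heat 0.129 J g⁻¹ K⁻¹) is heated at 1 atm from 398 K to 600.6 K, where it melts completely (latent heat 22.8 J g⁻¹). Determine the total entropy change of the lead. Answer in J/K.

ΔS = 9.38 J/K

Warming step: ΔS₁ = m c ln(T_tr/T_i) = 103 × 0.129 × ln(600.6/398) = 5.467 J/K.
Phase change: ΔS₂ = +mL/T_tr = 103 × 22.8 / 600.6 = 3.91 J/K.
ΔS_total = (5.467) + (3.91) = 9.38 J/K.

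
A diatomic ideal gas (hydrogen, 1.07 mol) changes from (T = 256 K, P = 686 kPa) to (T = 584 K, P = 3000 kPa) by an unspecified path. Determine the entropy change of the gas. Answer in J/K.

ΔS = nC_p ln(T₂/T₁) − nR ln(P₂/P₁), with C_p = 7R/2 = 29.1 J mol⁻¹ K⁻¹ for a diatomic ideal gas.
ΔS = 1.07 × [29.1 × ln(584/256) − 8.314 × ln(3000/686)] = 12.6 J/K.

ΔS = 12.6 J/K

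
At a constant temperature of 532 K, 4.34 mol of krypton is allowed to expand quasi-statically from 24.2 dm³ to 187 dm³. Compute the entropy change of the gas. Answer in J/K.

For an isothermal ideal gas ΔS_gas = nR ln(V₂/V₁) = 4.34 × 8.314 × ln(187/24.2) = 73.8 J/K.

ΔS_gas = 73.8 J/K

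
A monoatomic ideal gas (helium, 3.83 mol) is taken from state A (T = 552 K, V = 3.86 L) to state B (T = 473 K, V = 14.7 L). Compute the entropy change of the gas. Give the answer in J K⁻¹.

ΔS = 35.2 J/K

Entropy is a state function: ΔS = nC_V ln(T₂/T₁) + nR ln(V₂/V₁), with C_V = 3R/2 = 12.47 J mol⁻¹ K⁻¹ for a monoatomic ideal gas.
ΔS = 3.83 × [12.47 × ln(473/552) + 8.314 × ln(14.7/3.86)] = 35.2 J/K.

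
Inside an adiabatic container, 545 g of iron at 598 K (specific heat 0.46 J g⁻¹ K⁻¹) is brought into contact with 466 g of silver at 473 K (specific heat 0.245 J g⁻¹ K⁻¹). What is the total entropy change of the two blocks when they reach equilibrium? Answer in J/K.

ΔS_total = 2.09 J/K

Energy balance: T_f = (m₁c₁T₁ + m₂c₂T₂)/(m₁c₁ + m₂c₂) = 558.89 K.
ΔS₁ = m₁c₁ ln(T_f/T₁) = 250.7 × ln(558.89/598) = -16.96 J/K.
ΔS₂ = m₂c₂ ln(T_f/T₂) = 114.17 × ln(558.89/473) = 19.05 J/K.
ΔS_total = -16.96 + 19.05 = 2.09 J/K.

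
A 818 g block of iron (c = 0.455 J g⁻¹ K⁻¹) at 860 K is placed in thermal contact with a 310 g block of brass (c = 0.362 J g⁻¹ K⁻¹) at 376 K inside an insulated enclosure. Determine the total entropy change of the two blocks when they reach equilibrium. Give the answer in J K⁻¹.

Energy balance: T_f = (m₁c₁T₁ + m₂c₂T₂)/(m₁c₁ + m₂c₂) = 747.87 K.
ΔS₁ = m₁c₁ ln(T_f/T₁) = 372.19 × ln(747.87/860) = -51.99 J/K.
ΔS₂ = m₂c₂ ln(T_f/T₂) = 112.22 × ln(747.87/376) = 77.17 J/K.
ΔS_total = -51.99 + 77.17 = 25.2 J/K.

ΔS_total = 25.2 J/K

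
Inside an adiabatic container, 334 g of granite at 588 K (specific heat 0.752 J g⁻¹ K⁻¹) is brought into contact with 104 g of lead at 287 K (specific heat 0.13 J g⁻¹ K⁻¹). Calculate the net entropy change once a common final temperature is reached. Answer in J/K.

Energy balance: T_f = (m₁c₁T₁ + m₂c₂T₂)/(m₁c₁ + m₂c₂) = 572.63 K.
ΔS₁ = m₁c₁ ln(T_f/T₁) = 251.168 × ln(572.63/588) = -6.655 J/K.
ΔS₂ = m₂c₂ ln(T_f/T₂) = 13.52 × ln(572.63/287) = 9.339 J/K.
ΔS_total = -6.655 + 9.339 = 2.68 J/K.

ΔS_total = 2.68 J/K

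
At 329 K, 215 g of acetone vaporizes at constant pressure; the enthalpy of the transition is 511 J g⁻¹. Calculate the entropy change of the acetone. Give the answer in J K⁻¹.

ΔS = 334 J/K

Heat absorbed by the substance: Q = mL = 215 × 511 = 109865 J.
At constant T, ΔS = Q_rev/T = 109865 / 329 = 334 J/K.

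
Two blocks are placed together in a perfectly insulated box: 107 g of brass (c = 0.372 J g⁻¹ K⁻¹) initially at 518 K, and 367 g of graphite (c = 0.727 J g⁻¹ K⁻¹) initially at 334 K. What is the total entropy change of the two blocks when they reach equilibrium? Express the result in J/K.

ΔS_total = 3.71 J/K

Energy balance: T_f = (m₁c₁T₁ + m₂c₂T₂)/(m₁c₁ + m₂c₂) = 357.89 K.
ΔS₁ = m₁c₁ ln(T_f/T₁) = 39.804 × ln(357.89/518) = -14.72 J/K.
ΔS₂ = m₂c₂ ln(T_f/T₂) = 266.809 × ln(357.89/334) = 18.43 J/K.
ΔS_total = -14.72 + 18.43 = 3.71 J/K.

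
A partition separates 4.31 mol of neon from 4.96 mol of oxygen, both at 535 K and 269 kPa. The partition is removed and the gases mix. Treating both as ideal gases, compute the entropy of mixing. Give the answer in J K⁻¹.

Mole fractions: x_A = 4.31/9.27 = 0.465, x_B = 0.535.
ΔS_mix = −R(n_A ln x_A + n_B ln x_B) = −8.314 × (4.31 ln 0.465 + 4.96 ln 0.535) = 53.2 J/K.

ΔS_mix = 53.2 J/K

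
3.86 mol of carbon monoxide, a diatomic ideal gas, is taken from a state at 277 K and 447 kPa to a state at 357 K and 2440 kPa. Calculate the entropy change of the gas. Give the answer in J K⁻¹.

ΔS = -26 J/K

ΔS = nC_p ln(T₂/T₁) − nR ln(P₂/P₁), with C_p = 7R/2 = 29.1 J mol⁻¹ K⁻¹ for a diatomic ideal gas.
ΔS = 3.86 × [29.1 × ln(357/277) − 8.314 × ln(2440/447)] = -26 J/K.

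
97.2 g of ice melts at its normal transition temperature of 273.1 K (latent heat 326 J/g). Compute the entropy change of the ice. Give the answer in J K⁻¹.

ΔS = 116 J/K

Heat absorbed by the substance: Q = mL = 97.2 × 326 = 31687.2 J.
At constant T, ΔS = Q_rev/T = 31687.2 / 273.1 = 116 J/K.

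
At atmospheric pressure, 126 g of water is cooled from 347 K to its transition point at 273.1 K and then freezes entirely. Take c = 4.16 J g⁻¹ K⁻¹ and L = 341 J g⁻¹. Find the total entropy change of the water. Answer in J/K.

ΔS = -283 J/K

Cooling step: ΔS₁ = m c ln(T_tr/T_i) = 126 × 4.16 × ln(273.1/347) = -125.5 J/K.
Phase change: ΔS₂ = −mL/T_tr = −126 × 341 / 273.1 = -157.3 J/K.
ΔS_total = (-125.5) + (-157.3) = -283 J/K.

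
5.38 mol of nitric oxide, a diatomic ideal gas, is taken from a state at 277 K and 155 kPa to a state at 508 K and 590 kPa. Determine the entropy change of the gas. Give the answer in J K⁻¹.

ΔS = 35.2 J/K

ΔS = nC_p ln(T₂/T₁) − nR ln(P₂/P₁), with C_p = 7R/2 = 29.1 J mol⁻¹ K⁻¹ for a diatomic ideal gas.
ΔS = 5.38 × [29.1 × ln(508/277) − 8.314 × ln(590/155)] = 35.2 J/K.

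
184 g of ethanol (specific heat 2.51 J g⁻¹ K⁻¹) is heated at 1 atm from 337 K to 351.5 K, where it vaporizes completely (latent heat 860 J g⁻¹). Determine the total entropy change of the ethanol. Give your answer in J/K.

ΔS = 470 J/K

Warming step: ΔS₁ = m c ln(T_tr/T_i) = 184 × 2.51 × ln(351.5/337) = 19.46 J/K.
Phase change: ΔS₂ = +mL/T_tr = 184 × 860 / 351.5 = 450.2 J/K.
ΔS_total = (19.46) + (450.2) = 470 J/K.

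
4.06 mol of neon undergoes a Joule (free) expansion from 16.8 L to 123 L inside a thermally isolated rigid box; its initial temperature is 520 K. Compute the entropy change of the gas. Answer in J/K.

ΔS_gas = 67.2 J/K

No heat is exchanged and no work is done, so the ideal-gas temperature stays constant.
Entropy is a state function; using a reversible isothermal path, ΔS_gas = nR ln(V₂/V₁) = 4.06 × 8.314 × ln(123/16.8) = 67.2 J/K.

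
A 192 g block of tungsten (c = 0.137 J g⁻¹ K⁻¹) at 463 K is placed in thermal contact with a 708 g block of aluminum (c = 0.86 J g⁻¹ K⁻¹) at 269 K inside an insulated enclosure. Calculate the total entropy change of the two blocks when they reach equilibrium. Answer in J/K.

ΔS_total = 4.41 J/K

Energy balance: T_f = (m₁c₁T₁ + m₂c₂T₂)/(m₁c₁ + m₂c₂) = 277.03 K.
ΔS₁ = m₁c₁ ln(T_f/T₁) = 26.304 × ln(277.03/463) = -13.51 J/K.
ΔS₂ = m₂c₂ ln(T_f/T₂) = 608.88 × ln(277.03/269) = 17.92 J/K.
ΔS_total = -13.51 + 17.92 = 4.41 J/K.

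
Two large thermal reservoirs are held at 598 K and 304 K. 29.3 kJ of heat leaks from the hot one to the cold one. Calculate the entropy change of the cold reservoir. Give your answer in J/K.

The cold reservoir gains heat Q, so ΔS_cold = +Q/T_C = 29300/304 = 96.4 J/K.

ΔS_cold = 96.4 J/K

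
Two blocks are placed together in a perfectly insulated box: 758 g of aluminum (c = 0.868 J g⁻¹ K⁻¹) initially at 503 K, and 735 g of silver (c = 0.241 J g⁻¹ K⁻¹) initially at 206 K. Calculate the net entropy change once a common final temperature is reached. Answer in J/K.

Energy balance: T_f = (m₁c₁T₁ + m₂c₂T₂)/(m₁c₁ + m₂c₂) = 440 K.
ΔS₁ = m₁c₁ ln(T_f/T₁) = 657.944 × ln(440/503) = -88.04 J/K.
ΔS₂ = m₂c₂ ln(T_f/T₂) = 177.135 × ln(440/206) = 134.4 J/K.
ΔS_total = -88.04 + 134.4 = 46.4 J/K.

ΔS_total = 46.4 J/K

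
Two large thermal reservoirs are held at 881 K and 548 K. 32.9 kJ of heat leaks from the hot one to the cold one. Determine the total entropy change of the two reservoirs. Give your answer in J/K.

ΔS_hot = −Q/T_H = −32900/881 = -37.34 J/K and ΔS_cold = +Q/T_C = 32900/548 = 60.04 J/K.
ΔS_total = -37.34 + 60.04 = 22.7 J/K, positive as the second law requires.

ΔS_total = 22.7 J/K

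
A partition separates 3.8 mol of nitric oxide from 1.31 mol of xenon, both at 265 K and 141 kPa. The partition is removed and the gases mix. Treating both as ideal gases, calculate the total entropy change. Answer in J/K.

Mole fractions: x_A = 3.8/5.11 = 0.744, x_B = 0.256.
ΔS_mix = −R(n_A ln x_A + n_B ln x_B) = −8.314 × (3.8 ln 0.744 + 1.31 ln 0.256) = 24.2 J/K.

ΔS_mix = 24.2 J/K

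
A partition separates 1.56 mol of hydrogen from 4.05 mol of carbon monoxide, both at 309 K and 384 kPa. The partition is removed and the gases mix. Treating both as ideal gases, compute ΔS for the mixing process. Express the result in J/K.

Mole fractions: x_A = 1.56/5.61 = 0.278, x_B = 0.722.
ΔS_mix = −R(n_A ln x_A + n_B ln x_B) = −8.314 × (1.56 ln 0.278 + 4.05 ln 0.722) = 27.6 J/K.

ΔS_mix = 27.6 J/K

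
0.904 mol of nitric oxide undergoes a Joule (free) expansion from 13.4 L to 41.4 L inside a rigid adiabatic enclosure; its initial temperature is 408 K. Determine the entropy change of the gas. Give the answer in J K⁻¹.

For an ideal gas in free expansion Q = 0 and W = 0, so T is unchanged.
Entropy is a state function; using a reversible isothermal path, ΔS_gas = nR ln(V₂/V₁) = 0.904 × 8.314 × ln(41.4/13.4) = 8.48 J/K.

ΔS_gas = 8.48 J/K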